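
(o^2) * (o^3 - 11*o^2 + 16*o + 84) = o^5 - 11*o^4 + 16*o^3 + 84*o^2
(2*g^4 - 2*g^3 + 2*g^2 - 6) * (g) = 2*g^5 - 2*g^4 + 2*g^3 - 6*g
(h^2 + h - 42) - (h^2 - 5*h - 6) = 6*h - 36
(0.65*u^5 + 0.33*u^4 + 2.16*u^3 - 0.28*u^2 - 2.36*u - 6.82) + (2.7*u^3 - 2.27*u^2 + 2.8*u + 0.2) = 0.65*u^5 + 0.33*u^4 + 4.86*u^3 - 2.55*u^2 + 0.44*u - 6.62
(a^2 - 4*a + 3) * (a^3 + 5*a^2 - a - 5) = a^5 + a^4 - 18*a^3 + 14*a^2 + 17*a - 15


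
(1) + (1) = 2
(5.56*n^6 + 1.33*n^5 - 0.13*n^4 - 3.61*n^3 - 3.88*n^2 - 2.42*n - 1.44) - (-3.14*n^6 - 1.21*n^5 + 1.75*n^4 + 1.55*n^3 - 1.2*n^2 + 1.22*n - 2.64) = 8.7*n^6 + 2.54*n^5 - 1.88*n^4 - 5.16*n^3 - 2.68*n^2 - 3.64*n + 1.2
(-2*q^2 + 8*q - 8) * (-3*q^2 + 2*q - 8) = 6*q^4 - 28*q^3 + 56*q^2 - 80*q + 64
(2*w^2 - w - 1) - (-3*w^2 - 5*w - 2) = 5*w^2 + 4*w + 1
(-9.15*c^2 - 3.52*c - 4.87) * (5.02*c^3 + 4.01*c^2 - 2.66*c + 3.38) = -45.933*c^5 - 54.3619*c^4 - 14.2236*c^3 - 41.0925*c^2 + 1.0566*c - 16.4606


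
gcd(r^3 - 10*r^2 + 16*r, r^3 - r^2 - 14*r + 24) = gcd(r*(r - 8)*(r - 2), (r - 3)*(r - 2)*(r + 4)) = r - 2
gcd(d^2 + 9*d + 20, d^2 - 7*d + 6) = 1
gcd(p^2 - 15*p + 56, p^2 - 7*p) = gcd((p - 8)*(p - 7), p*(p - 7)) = p - 7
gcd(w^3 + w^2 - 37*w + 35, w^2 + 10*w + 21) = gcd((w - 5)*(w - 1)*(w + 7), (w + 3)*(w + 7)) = w + 7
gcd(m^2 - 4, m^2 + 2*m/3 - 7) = 1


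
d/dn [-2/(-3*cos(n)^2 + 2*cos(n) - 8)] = 4*(3*cos(n) - 1)*sin(n)/(3*cos(n)^2 - 2*cos(n) + 8)^2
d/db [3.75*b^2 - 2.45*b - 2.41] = 7.5*b - 2.45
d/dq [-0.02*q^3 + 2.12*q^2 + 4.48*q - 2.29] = -0.06*q^2 + 4.24*q + 4.48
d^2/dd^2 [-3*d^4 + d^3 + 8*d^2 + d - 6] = -36*d^2 + 6*d + 16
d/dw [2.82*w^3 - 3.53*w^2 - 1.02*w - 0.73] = 8.46*w^2 - 7.06*w - 1.02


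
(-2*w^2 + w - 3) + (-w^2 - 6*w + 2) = -3*w^2 - 5*w - 1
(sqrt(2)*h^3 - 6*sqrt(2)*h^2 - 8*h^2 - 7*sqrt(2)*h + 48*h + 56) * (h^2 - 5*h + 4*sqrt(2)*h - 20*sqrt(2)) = sqrt(2)*h^5 - 11*sqrt(2)*h^4 - 9*sqrt(2)*h^3 + 387*sqrt(2)*h^2 - 736*sqrt(2)*h - 1120*sqrt(2)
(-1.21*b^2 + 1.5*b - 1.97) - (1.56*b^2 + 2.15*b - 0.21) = -2.77*b^2 - 0.65*b - 1.76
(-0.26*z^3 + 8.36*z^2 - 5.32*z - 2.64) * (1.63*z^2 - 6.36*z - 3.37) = -0.4238*z^5 + 15.2804*z^4 - 60.965*z^3 + 1.3588*z^2 + 34.7188*z + 8.8968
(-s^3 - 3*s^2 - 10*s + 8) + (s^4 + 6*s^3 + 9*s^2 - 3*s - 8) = s^4 + 5*s^3 + 6*s^2 - 13*s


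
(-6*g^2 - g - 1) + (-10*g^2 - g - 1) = -16*g^2 - 2*g - 2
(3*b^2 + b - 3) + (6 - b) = 3*b^2 + 3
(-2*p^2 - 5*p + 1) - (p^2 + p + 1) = -3*p^2 - 6*p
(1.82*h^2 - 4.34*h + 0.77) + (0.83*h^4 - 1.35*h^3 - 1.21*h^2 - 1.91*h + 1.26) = 0.83*h^4 - 1.35*h^3 + 0.61*h^2 - 6.25*h + 2.03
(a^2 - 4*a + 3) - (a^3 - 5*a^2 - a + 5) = -a^3 + 6*a^2 - 3*a - 2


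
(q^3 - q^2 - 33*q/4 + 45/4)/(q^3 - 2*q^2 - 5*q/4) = (2*q^2 + 3*q - 9)/(q*(2*q + 1))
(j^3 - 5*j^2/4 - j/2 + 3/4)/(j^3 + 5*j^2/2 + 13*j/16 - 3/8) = 4*(j^2 - 2*j + 1)/(4*j^2 + 7*j - 2)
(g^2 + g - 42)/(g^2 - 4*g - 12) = (g + 7)/(g + 2)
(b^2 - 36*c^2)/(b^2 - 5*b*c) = (b^2 - 36*c^2)/(b*(b - 5*c))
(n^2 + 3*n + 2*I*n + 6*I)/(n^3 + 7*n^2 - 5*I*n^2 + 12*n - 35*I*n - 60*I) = (n + 2*I)/(n^2 + n*(4 - 5*I) - 20*I)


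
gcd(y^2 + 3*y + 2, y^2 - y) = 1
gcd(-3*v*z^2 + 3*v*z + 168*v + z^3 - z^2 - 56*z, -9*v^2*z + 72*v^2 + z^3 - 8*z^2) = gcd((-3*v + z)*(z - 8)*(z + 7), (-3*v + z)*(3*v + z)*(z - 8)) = -3*v*z + 24*v + z^2 - 8*z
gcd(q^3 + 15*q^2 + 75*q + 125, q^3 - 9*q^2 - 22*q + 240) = q + 5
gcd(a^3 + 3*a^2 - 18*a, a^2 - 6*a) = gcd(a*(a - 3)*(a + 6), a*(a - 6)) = a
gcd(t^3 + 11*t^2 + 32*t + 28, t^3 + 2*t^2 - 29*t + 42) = t + 7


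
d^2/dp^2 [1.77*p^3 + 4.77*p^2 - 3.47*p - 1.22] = 10.62*p + 9.54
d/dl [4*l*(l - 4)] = 8*l - 16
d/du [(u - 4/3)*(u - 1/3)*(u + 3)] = 3*u^2 + 8*u/3 - 41/9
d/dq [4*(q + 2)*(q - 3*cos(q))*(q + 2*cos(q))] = -4*(q + 2)*(q - 3*cos(q))*(2*sin(q) - 1) + 4*(q + 2)*(q + 2*cos(q))*(3*sin(q) + 1) + 4*(q - 3*cos(q))*(q + 2*cos(q))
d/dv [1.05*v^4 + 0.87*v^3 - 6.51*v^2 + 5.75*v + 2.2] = 4.2*v^3 + 2.61*v^2 - 13.02*v + 5.75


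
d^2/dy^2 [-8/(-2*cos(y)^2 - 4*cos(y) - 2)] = 8*(cos(y) - cos(2*y) + 2)/(cos(y) + 1)^4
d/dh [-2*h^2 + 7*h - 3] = 7 - 4*h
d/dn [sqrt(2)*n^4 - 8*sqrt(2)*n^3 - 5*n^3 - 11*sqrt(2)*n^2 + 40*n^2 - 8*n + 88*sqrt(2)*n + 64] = 4*sqrt(2)*n^3 - 24*sqrt(2)*n^2 - 15*n^2 - 22*sqrt(2)*n + 80*n - 8 + 88*sqrt(2)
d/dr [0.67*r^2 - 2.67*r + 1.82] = 1.34*r - 2.67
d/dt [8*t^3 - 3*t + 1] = 24*t^2 - 3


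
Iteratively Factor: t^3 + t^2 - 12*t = (t)*(t^2 + t - 12) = t*(t - 3)*(t + 4)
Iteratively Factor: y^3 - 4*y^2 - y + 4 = (y - 4)*(y^2 - 1) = (y - 4)*(y - 1)*(y + 1)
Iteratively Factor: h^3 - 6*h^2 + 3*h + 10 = (h - 2)*(h^2 - 4*h - 5) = (h - 2)*(h + 1)*(h - 5)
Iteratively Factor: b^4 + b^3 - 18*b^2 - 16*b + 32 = (b + 4)*(b^3 - 3*b^2 - 6*b + 8) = (b + 2)*(b + 4)*(b^2 - 5*b + 4) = (b - 1)*(b + 2)*(b + 4)*(b - 4)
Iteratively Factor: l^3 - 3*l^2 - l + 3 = (l - 3)*(l^2 - 1) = (l - 3)*(l + 1)*(l - 1)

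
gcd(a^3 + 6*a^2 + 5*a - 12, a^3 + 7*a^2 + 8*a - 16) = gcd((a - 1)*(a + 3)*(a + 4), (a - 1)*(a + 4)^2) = a^2 + 3*a - 4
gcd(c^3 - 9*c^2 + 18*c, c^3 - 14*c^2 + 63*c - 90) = c^2 - 9*c + 18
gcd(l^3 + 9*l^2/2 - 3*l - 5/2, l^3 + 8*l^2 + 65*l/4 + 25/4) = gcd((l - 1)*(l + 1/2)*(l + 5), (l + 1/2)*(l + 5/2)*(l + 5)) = l^2 + 11*l/2 + 5/2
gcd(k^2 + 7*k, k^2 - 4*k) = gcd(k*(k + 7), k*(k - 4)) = k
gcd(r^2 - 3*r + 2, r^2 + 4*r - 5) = r - 1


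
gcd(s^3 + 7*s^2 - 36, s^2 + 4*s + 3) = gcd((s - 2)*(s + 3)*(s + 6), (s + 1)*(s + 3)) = s + 3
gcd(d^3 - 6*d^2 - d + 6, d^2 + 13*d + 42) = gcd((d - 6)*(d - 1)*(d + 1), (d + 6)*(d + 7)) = 1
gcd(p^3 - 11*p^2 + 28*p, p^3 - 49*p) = p^2 - 7*p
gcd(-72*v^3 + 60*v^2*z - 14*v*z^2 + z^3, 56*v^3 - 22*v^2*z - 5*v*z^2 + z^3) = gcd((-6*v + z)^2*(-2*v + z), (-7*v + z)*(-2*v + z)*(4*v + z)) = -2*v + z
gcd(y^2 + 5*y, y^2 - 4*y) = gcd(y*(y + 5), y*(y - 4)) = y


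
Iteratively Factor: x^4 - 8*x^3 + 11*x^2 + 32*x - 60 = (x - 2)*(x^3 - 6*x^2 - x + 30) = (x - 2)*(x + 2)*(x^2 - 8*x + 15) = (x - 5)*(x - 2)*(x + 2)*(x - 3)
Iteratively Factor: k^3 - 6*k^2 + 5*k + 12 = (k - 4)*(k^2 - 2*k - 3) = (k - 4)*(k - 3)*(k + 1)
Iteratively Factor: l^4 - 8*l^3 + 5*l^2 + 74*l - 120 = (l - 4)*(l^3 - 4*l^2 - 11*l + 30) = (l - 4)*(l + 3)*(l^2 - 7*l + 10) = (l - 5)*(l - 4)*(l + 3)*(l - 2)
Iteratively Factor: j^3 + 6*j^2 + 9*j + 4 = (j + 1)*(j^2 + 5*j + 4) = (j + 1)*(j + 4)*(j + 1)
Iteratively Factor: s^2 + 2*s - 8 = (s + 4)*(s - 2)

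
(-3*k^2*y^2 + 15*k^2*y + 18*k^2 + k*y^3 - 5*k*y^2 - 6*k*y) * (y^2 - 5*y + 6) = -3*k^2*y^4 + 30*k^2*y^3 - 75*k^2*y^2 + 108*k^2 + k*y^5 - 10*k*y^4 + 25*k*y^3 - 36*k*y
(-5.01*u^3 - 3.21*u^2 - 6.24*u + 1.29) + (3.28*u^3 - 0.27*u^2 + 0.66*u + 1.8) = -1.73*u^3 - 3.48*u^2 - 5.58*u + 3.09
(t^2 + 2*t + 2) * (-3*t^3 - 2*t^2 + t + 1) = -3*t^5 - 8*t^4 - 9*t^3 - t^2 + 4*t + 2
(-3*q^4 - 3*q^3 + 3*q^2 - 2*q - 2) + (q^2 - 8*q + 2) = -3*q^4 - 3*q^3 + 4*q^2 - 10*q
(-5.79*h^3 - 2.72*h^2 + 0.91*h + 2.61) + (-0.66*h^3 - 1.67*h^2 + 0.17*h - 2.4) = -6.45*h^3 - 4.39*h^2 + 1.08*h + 0.21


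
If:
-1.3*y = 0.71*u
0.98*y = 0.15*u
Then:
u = 0.00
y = 0.00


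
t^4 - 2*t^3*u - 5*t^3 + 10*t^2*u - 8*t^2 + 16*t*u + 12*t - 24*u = (t - 6)*(t - 1)*(t + 2)*(t - 2*u)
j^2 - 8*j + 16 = (j - 4)^2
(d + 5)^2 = d^2 + 10*d + 25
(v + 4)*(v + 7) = v^2 + 11*v + 28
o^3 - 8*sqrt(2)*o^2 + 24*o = o*(o - 6*sqrt(2))*(o - 2*sqrt(2))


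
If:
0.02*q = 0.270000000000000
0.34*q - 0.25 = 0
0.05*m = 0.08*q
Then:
No Solution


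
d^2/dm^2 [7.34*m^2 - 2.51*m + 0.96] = 14.6800000000000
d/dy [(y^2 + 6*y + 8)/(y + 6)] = (y^2 + 12*y + 28)/(y^2 + 12*y + 36)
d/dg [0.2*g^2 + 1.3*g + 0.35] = 0.4*g + 1.3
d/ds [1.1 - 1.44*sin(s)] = -1.44*cos(s)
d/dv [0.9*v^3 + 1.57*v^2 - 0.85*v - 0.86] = 2.7*v^2 + 3.14*v - 0.85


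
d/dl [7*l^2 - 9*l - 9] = 14*l - 9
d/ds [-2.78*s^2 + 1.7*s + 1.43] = 1.7 - 5.56*s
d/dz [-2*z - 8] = -2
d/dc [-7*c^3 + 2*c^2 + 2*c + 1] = -21*c^2 + 4*c + 2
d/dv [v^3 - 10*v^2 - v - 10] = 3*v^2 - 20*v - 1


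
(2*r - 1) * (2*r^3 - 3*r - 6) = 4*r^4 - 2*r^3 - 6*r^2 - 9*r + 6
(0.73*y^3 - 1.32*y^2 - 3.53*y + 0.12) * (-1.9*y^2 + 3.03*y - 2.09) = -1.387*y^5 + 4.7199*y^4 + 1.1817*y^3 - 8.1651*y^2 + 7.7413*y - 0.2508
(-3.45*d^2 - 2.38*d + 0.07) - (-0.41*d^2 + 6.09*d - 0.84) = -3.04*d^2 - 8.47*d + 0.91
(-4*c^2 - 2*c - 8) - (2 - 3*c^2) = -c^2 - 2*c - 10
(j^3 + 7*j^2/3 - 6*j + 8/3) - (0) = j^3 + 7*j^2/3 - 6*j + 8/3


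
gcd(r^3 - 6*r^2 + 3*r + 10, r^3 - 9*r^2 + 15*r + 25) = r^2 - 4*r - 5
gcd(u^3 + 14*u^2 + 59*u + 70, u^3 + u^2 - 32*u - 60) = u^2 + 7*u + 10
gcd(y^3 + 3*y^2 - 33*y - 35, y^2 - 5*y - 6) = y + 1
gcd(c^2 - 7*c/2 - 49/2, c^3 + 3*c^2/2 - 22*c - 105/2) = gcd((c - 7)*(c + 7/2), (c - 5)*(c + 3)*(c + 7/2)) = c + 7/2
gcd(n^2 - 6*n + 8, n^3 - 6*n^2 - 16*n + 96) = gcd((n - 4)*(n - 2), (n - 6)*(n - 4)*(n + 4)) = n - 4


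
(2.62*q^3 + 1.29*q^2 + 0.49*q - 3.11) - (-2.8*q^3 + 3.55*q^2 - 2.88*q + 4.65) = 5.42*q^3 - 2.26*q^2 + 3.37*q - 7.76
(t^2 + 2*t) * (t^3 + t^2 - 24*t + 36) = t^5 + 3*t^4 - 22*t^3 - 12*t^2 + 72*t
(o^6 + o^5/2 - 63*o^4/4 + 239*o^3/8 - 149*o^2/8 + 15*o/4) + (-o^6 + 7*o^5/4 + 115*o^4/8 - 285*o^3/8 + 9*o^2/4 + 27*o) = 9*o^5/4 - 11*o^4/8 - 23*o^3/4 - 131*o^2/8 + 123*o/4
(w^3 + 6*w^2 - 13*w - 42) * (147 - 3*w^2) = -3*w^5 - 18*w^4 + 186*w^3 + 1008*w^2 - 1911*w - 6174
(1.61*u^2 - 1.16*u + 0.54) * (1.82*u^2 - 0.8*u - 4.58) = 2.9302*u^4 - 3.3992*u^3 - 5.463*u^2 + 4.8808*u - 2.4732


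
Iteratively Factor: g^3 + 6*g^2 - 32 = (g + 4)*(g^2 + 2*g - 8) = (g + 4)^2*(g - 2)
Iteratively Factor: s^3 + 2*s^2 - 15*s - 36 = (s + 3)*(s^2 - s - 12) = (s - 4)*(s + 3)*(s + 3)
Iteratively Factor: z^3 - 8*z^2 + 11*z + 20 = (z - 5)*(z^2 - 3*z - 4) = (z - 5)*(z + 1)*(z - 4)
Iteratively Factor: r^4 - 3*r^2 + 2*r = (r - 1)*(r^3 + r^2 - 2*r) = (r - 1)^2*(r^2 + 2*r) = r*(r - 1)^2*(r + 2)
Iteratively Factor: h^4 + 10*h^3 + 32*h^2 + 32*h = (h + 2)*(h^3 + 8*h^2 + 16*h) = (h + 2)*(h + 4)*(h^2 + 4*h) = h*(h + 2)*(h + 4)*(h + 4)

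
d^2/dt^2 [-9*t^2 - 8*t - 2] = -18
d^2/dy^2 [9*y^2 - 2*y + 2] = 18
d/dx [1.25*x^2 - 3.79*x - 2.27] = 2.5*x - 3.79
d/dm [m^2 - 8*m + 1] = 2*m - 8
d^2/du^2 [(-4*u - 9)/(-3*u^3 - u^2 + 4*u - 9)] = 2*((4*u + 9)*(9*u^2 + 2*u - 4)^2 + (-36*u^2 - 8*u - (4*u + 9)*(9*u + 1) + 16)*(3*u^3 + u^2 - 4*u + 9))/(3*u^3 + u^2 - 4*u + 9)^3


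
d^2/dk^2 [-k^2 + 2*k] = -2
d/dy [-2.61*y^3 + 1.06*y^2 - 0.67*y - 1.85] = -7.83*y^2 + 2.12*y - 0.67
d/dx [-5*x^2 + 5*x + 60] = 5 - 10*x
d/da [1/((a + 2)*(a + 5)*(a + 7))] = (-(a + 2)*(a + 5) - (a + 2)*(a + 7) - (a + 5)*(a + 7))/((a + 2)^2*(a + 5)^2*(a + 7)^2)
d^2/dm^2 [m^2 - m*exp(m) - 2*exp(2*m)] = -m*exp(m) - 8*exp(2*m) - 2*exp(m) + 2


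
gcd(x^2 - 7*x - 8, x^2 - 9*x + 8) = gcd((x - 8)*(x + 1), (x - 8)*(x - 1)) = x - 8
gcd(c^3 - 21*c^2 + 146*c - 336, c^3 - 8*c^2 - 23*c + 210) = c^2 - 13*c + 42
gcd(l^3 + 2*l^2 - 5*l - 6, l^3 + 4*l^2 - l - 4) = l + 1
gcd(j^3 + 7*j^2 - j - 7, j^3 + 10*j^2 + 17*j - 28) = j^2 + 6*j - 7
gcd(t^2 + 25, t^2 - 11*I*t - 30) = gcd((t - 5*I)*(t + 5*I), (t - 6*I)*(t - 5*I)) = t - 5*I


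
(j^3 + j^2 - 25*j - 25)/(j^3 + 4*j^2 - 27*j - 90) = (j^2 + 6*j + 5)/(j^2 + 9*j + 18)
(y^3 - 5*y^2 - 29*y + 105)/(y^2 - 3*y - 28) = (y^2 + 2*y - 15)/(y + 4)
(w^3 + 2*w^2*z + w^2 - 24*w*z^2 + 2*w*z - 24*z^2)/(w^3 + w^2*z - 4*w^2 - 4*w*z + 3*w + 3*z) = (w^3 + 2*w^2*z + w^2 - 24*w*z^2 + 2*w*z - 24*z^2)/(w^3 + w^2*z - 4*w^2 - 4*w*z + 3*w + 3*z)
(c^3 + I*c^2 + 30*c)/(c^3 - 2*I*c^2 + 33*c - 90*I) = c/(c - 3*I)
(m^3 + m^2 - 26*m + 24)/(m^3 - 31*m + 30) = (m - 4)/(m - 5)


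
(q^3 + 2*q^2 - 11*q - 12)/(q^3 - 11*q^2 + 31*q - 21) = (q^2 + 5*q + 4)/(q^2 - 8*q + 7)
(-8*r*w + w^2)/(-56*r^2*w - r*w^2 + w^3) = 1/(7*r + w)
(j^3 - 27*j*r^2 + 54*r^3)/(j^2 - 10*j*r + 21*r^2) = (-j^2 - 3*j*r + 18*r^2)/(-j + 7*r)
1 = 1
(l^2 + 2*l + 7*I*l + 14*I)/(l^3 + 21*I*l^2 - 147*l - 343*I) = (l + 2)/(l^2 + 14*I*l - 49)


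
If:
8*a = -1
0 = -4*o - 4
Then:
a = -1/8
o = -1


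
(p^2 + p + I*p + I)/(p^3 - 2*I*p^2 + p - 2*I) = (p + 1)/(p^2 - 3*I*p - 2)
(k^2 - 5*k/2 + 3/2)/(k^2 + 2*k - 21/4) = 2*(k - 1)/(2*k + 7)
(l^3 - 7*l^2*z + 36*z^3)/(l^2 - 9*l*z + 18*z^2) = l + 2*z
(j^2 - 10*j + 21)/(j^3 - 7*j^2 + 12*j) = (j - 7)/(j*(j - 4))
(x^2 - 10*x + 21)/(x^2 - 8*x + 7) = (x - 3)/(x - 1)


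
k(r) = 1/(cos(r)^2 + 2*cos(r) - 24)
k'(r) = (2*sin(r)*cos(r) + 2*sin(r))/(cos(r)^2 + 2*cos(r) - 24)^2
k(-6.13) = -0.05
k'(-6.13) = 0.00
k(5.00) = -0.04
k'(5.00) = -0.00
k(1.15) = -0.04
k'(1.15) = 0.00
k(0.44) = -0.05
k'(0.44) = 0.00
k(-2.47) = -0.04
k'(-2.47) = -0.00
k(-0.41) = -0.05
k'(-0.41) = -0.00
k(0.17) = -0.05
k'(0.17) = 0.00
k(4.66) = -0.04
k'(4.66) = -0.00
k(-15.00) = -0.04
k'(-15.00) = 0.00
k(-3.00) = -0.04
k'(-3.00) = 0.00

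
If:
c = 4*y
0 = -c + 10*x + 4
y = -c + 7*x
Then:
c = -56/11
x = -10/11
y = -14/11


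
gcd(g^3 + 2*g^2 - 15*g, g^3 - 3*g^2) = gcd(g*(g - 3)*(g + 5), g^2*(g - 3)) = g^2 - 3*g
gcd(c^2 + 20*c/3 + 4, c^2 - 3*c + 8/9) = 1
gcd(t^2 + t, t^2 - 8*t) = t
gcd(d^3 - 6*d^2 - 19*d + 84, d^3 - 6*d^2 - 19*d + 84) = d^3 - 6*d^2 - 19*d + 84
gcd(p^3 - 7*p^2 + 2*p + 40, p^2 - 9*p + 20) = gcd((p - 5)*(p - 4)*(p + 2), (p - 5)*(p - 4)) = p^2 - 9*p + 20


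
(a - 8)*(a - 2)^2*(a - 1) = a^4 - 13*a^3 + 48*a^2 - 68*a + 32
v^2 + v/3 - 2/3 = (v - 2/3)*(v + 1)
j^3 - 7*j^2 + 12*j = j*(j - 4)*(j - 3)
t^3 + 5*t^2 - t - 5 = (t - 1)*(t + 1)*(t + 5)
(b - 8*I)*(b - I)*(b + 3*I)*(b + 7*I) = b^4 + I*b^3 + 61*b^2 + 109*I*b + 168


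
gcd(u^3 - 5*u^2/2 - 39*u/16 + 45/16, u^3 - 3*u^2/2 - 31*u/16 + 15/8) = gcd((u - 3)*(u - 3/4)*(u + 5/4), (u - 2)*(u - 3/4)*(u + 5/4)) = u^2 + u/2 - 15/16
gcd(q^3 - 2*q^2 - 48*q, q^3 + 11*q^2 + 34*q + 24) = q + 6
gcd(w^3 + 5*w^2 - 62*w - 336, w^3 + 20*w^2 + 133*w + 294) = w^2 + 13*w + 42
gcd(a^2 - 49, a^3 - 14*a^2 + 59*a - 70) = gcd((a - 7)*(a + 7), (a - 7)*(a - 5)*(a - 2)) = a - 7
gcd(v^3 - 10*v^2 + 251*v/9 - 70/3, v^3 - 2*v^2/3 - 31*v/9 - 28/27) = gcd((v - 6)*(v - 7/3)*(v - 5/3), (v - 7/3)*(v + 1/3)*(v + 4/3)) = v - 7/3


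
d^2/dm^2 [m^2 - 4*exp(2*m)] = 2 - 16*exp(2*m)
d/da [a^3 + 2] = 3*a^2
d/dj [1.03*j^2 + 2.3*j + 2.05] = 2.06*j + 2.3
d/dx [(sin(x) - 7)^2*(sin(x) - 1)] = 3*(sin(x) - 7)*(sin(x) - 3)*cos(x)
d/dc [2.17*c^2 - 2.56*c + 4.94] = 4.34*c - 2.56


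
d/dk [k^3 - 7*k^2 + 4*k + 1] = 3*k^2 - 14*k + 4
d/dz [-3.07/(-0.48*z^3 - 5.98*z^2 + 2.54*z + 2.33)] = (-4.4208*z^2 - 36.7172*z + 7.7978)/(0.48*z^3 + 5.98*z^2 - 2.54*z - 2.33)^2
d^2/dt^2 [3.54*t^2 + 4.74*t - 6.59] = 7.08000000000000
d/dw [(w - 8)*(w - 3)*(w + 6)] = 3*w^2 - 10*w - 42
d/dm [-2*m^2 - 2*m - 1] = -4*m - 2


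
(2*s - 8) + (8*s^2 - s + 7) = 8*s^2 + s - 1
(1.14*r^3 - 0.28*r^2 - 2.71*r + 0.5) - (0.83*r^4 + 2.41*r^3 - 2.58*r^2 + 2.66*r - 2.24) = -0.83*r^4 - 1.27*r^3 + 2.3*r^2 - 5.37*r + 2.74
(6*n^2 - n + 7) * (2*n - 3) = 12*n^3 - 20*n^2 + 17*n - 21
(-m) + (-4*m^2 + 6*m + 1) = -4*m^2 + 5*m + 1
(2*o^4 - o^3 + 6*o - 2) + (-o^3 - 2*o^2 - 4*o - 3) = 2*o^4 - 2*o^3 - 2*o^2 + 2*o - 5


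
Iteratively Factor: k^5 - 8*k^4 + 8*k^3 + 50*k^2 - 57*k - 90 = (k - 3)*(k^4 - 5*k^3 - 7*k^2 + 29*k + 30) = (k - 5)*(k - 3)*(k^3 - 7*k - 6) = (k - 5)*(k - 3)*(k + 1)*(k^2 - k - 6) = (k - 5)*(k - 3)^2*(k + 1)*(k + 2)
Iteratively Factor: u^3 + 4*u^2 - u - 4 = (u - 1)*(u^2 + 5*u + 4) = (u - 1)*(u + 4)*(u + 1)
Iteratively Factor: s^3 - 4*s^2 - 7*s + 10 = (s - 5)*(s^2 + s - 2) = (s - 5)*(s - 1)*(s + 2)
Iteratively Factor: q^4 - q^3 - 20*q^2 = (q)*(q^3 - q^2 - 20*q) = q*(q - 5)*(q^2 + 4*q) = q*(q - 5)*(q + 4)*(q)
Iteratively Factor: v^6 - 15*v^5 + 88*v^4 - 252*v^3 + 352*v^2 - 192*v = (v - 3)*(v^5 - 12*v^4 + 52*v^3 - 96*v^2 + 64*v) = (v - 4)*(v - 3)*(v^4 - 8*v^3 + 20*v^2 - 16*v) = (v - 4)^2*(v - 3)*(v^3 - 4*v^2 + 4*v) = (v - 4)^2*(v - 3)*(v - 2)*(v^2 - 2*v) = (v - 4)^2*(v - 3)*(v - 2)^2*(v)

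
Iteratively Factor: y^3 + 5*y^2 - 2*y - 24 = (y + 4)*(y^2 + y - 6) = (y + 3)*(y + 4)*(y - 2)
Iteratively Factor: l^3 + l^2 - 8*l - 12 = (l + 2)*(l^2 - l - 6) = (l + 2)^2*(l - 3)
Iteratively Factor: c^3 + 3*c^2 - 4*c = (c)*(c^2 + 3*c - 4) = c*(c - 1)*(c + 4)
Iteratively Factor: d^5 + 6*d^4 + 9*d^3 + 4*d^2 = (d + 1)*(d^4 + 5*d^3 + 4*d^2) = (d + 1)*(d + 4)*(d^3 + d^2) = (d + 1)^2*(d + 4)*(d^2) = d*(d + 1)^2*(d + 4)*(d)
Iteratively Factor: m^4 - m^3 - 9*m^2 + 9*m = (m - 1)*(m^3 - 9*m) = m*(m - 1)*(m^2 - 9) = m*(m - 1)*(m + 3)*(m - 3)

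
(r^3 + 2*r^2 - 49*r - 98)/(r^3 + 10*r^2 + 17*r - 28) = (r^2 - 5*r - 14)/(r^2 + 3*r - 4)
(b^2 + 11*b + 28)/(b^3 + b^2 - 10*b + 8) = (b + 7)/(b^2 - 3*b + 2)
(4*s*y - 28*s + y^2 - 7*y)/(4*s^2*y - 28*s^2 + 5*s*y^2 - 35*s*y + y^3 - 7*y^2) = 1/(s + y)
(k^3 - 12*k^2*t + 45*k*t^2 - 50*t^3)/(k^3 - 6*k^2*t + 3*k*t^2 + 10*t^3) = (k - 5*t)/(k + t)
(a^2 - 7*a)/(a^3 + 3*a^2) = (a - 7)/(a*(a + 3))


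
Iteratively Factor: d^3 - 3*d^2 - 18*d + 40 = (d + 4)*(d^2 - 7*d + 10) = (d - 5)*(d + 4)*(d - 2)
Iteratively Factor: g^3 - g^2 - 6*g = (g + 2)*(g^2 - 3*g) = (g - 3)*(g + 2)*(g)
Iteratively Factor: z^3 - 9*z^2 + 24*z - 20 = (z - 2)*(z^2 - 7*z + 10) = (z - 5)*(z - 2)*(z - 2)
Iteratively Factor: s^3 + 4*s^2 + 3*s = (s)*(s^2 + 4*s + 3) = s*(s + 3)*(s + 1)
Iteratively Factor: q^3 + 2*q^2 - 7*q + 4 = (q + 4)*(q^2 - 2*q + 1) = (q - 1)*(q + 4)*(q - 1)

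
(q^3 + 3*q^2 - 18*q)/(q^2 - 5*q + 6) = q*(q + 6)/(q - 2)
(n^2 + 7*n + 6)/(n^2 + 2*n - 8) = (n^2 + 7*n + 6)/(n^2 + 2*n - 8)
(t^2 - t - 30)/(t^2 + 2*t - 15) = (t - 6)/(t - 3)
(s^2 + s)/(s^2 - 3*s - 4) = s/(s - 4)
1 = 1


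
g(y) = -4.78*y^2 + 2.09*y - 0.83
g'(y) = 2.09 - 9.56*y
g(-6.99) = -248.99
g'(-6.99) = 68.91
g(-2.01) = -24.34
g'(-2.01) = 21.31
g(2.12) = -17.88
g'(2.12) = -18.18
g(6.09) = -165.38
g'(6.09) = -56.13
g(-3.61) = -70.67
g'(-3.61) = 36.60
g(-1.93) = -22.67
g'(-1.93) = 20.54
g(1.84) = -13.17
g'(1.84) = -15.50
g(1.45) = -7.85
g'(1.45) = -11.77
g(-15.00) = -1107.68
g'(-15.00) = 145.49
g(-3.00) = -50.12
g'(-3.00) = 30.77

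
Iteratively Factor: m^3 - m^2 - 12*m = (m)*(m^2 - m - 12) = m*(m + 3)*(m - 4)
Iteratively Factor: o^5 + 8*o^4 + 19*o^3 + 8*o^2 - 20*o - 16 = (o + 2)*(o^4 + 6*o^3 + 7*o^2 - 6*o - 8) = (o - 1)*(o + 2)*(o^3 + 7*o^2 + 14*o + 8) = (o - 1)*(o + 2)*(o + 4)*(o^2 + 3*o + 2) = (o - 1)*(o + 2)^2*(o + 4)*(o + 1)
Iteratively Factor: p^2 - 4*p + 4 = (p - 2)*(p - 2)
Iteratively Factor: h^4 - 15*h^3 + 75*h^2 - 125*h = (h - 5)*(h^3 - 10*h^2 + 25*h) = h*(h - 5)*(h^2 - 10*h + 25) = h*(h - 5)^2*(h - 5)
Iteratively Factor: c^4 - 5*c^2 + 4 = (c + 1)*(c^3 - c^2 - 4*c + 4) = (c - 2)*(c + 1)*(c^2 + c - 2) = (c - 2)*(c - 1)*(c + 1)*(c + 2)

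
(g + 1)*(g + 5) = g^2 + 6*g + 5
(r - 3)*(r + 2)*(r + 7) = r^3 + 6*r^2 - 13*r - 42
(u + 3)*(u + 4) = u^2 + 7*u + 12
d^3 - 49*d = d*(d - 7)*(d + 7)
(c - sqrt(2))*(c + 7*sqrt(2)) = c^2 + 6*sqrt(2)*c - 14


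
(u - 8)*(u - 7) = u^2 - 15*u + 56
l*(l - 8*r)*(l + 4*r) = l^3 - 4*l^2*r - 32*l*r^2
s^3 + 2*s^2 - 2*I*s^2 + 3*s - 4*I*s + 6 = (s + 2)*(s - 3*I)*(s + I)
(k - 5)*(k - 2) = k^2 - 7*k + 10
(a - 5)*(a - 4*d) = a^2 - 4*a*d - 5*a + 20*d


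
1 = 1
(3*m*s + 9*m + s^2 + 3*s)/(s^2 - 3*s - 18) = (3*m + s)/(s - 6)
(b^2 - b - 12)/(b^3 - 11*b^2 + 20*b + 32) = (b + 3)/(b^2 - 7*b - 8)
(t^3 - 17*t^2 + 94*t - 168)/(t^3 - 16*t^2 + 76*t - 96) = (t^2 - 11*t + 28)/(t^2 - 10*t + 16)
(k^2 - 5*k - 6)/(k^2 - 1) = (k - 6)/(k - 1)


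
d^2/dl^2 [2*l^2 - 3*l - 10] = 4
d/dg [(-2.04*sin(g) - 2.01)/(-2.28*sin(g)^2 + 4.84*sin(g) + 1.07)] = (-4.6512*sin(g)^2 - 9.1656*sin(g) + 7.5456)*cos(g)/(5.1984*sin(g)^4 - 22.0704*sin(g)^3 + 18.5464*sin(g)^2 + 10.3576*sin(g) + 1.1449)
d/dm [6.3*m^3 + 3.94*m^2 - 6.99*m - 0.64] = 18.9*m^2 + 7.88*m - 6.99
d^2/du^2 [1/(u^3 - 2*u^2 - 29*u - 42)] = 2*((2 - 3*u)*(-u^3 + 2*u^2 + 29*u + 42) - (-3*u^2 + 4*u + 29)^2)/(-u^3 + 2*u^2 + 29*u + 42)^3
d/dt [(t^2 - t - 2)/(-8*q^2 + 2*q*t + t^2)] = (2*(q + t)*(-t^2 + t + 2) + (2*t - 1)*(-8*q^2 + 2*q*t + t^2))/(-8*q^2 + 2*q*t + t^2)^2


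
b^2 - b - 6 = (b - 3)*(b + 2)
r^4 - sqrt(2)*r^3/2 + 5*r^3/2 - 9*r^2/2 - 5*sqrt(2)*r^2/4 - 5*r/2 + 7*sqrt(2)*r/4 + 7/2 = (r - 1)*(r + 7/2)*(r - sqrt(2))*(r + sqrt(2)/2)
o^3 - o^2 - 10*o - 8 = (o - 4)*(o + 1)*(o + 2)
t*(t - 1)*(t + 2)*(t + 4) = t^4 + 5*t^3 + 2*t^2 - 8*t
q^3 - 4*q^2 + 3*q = q*(q - 3)*(q - 1)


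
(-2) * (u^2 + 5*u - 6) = -2*u^2 - 10*u + 12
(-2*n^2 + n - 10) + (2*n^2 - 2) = n - 12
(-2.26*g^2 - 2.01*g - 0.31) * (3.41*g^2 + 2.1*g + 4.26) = -7.7066*g^4 - 11.6001*g^3 - 14.9057*g^2 - 9.2136*g - 1.3206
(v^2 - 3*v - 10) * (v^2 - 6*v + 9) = v^4 - 9*v^3 + 17*v^2 + 33*v - 90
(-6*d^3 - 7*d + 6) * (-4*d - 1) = 24*d^4 + 6*d^3 + 28*d^2 - 17*d - 6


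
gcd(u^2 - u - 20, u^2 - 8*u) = 1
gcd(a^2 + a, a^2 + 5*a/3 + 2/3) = a + 1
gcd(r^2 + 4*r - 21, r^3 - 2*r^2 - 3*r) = r - 3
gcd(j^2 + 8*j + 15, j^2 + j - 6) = j + 3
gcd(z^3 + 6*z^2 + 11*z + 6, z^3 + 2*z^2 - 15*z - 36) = z + 3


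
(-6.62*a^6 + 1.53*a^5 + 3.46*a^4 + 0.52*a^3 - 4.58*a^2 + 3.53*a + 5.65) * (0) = 0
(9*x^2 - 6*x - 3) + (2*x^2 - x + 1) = 11*x^2 - 7*x - 2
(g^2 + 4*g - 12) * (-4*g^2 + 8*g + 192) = -4*g^4 - 8*g^3 + 272*g^2 + 672*g - 2304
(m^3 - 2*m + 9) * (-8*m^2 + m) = -8*m^5 + m^4 + 16*m^3 - 74*m^2 + 9*m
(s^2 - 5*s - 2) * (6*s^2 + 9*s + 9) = 6*s^4 - 21*s^3 - 48*s^2 - 63*s - 18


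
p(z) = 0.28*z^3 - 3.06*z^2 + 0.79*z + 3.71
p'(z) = 0.84*z^2 - 6.12*z + 0.79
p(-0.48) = 2.59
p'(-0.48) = 3.92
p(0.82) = 2.45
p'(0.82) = -3.66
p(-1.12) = -1.41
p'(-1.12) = 8.70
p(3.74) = -21.49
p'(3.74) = -10.35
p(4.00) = -24.17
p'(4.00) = -10.25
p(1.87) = -3.68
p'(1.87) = -7.72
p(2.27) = -6.99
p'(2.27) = -8.77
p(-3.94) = -64.03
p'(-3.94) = 37.94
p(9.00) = -32.92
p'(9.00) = 13.75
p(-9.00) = -455.38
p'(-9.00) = 123.91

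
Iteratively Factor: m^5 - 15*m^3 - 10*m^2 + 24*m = (m + 3)*(m^4 - 3*m^3 - 6*m^2 + 8*m) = m*(m + 3)*(m^3 - 3*m^2 - 6*m + 8) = m*(m + 2)*(m + 3)*(m^2 - 5*m + 4) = m*(m - 1)*(m + 2)*(m + 3)*(m - 4)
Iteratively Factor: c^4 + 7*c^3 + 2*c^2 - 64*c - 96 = (c + 2)*(c^3 + 5*c^2 - 8*c - 48) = (c + 2)*(c + 4)*(c^2 + c - 12) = (c + 2)*(c + 4)^2*(c - 3)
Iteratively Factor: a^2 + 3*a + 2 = (a + 1)*(a + 2)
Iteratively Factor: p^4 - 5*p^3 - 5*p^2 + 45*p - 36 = (p - 4)*(p^3 - p^2 - 9*p + 9) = (p - 4)*(p - 1)*(p^2 - 9) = (p - 4)*(p - 3)*(p - 1)*(p + 3)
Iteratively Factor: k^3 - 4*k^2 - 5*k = (k)*(k^2 - 4*k - 5) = k*(k - 5)*(k + 1)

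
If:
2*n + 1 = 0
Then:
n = -1/2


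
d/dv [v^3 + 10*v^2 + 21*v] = 3*v^2 + 20*v + 21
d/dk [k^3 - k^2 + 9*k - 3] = 3*k^2 - 2*k + 9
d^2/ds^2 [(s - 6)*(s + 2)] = 2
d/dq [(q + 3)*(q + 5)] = 2*q + 8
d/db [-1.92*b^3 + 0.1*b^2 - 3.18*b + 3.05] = -5.76*b^2 + 0.2*b - 3.18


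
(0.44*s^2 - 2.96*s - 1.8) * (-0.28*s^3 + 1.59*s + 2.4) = -0.1232*s^5 + 0.8288*s^4 + 1.2036*s^3 - 3.6504*s^2 - 9.966*s - 4.32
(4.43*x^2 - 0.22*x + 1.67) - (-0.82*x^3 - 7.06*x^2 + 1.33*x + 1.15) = 0.82*x^3 + 11.49*x^2 - 1.55*x + 0.52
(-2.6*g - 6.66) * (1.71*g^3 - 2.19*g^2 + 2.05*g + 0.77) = -4.446*g^4 - 5.6946*g^3 + 9.2554*g^2 - 15.655*g - 5.1282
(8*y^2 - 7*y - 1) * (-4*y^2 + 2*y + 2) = -32*y^4 + 44*y^3 + 6*y^2 - 16*y - 2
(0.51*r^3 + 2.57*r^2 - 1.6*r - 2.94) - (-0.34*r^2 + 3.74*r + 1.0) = 0.51*r^3 + 2.91*r^2 - 5.34*r - 3.94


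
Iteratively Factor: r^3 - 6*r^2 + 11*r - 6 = (r - 2)*(r^2 - 4*r + 3) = (r - 3)*(r - 2)*(r - 1)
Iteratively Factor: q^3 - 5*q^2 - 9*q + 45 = (q + 3)*(q^2 - 8*q + 15) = (q - 3)*(q + 3)*(q - 5)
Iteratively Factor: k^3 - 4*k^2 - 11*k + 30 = (k - 5)*(k^2 + k - 6) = (k - 5)*(k + 3)*(k - 2)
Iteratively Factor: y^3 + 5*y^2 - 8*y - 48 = (y - 3)*(y^2 + 8*y + 16) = (y - 3)*(y + 4)*(y + 4)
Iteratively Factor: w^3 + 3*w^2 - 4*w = (w + 4)*(w^2 - w) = w*(w + 4)*(w - 1)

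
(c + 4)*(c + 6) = c^2 + 10*c + 24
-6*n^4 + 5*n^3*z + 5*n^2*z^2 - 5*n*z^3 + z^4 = (-3*n + z)*(-2*n + z)*(-n + z)*(n + z)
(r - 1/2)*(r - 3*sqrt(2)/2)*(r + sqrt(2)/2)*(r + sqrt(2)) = r^4 - r^3/2 - 7*r^2/2 - 3*sqrt(2)*r/2 + 7*r/4 + 3*sqrt(2)/4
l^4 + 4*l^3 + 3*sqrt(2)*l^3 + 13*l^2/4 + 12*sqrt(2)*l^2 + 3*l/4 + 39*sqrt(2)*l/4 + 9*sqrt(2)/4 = (l + 1/2)^2*(l + 3)*(l + 3*sqrt(2))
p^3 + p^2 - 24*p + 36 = (p - 3)*(p - 2)*(p + 6)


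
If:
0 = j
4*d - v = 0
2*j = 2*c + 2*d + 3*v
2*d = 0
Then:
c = 0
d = 0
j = 0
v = 0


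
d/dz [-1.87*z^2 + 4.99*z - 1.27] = 4.99 - 3.74*z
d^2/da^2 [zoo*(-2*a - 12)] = 0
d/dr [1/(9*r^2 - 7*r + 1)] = (7 - 18*r)/(9*r^2 - 7*r + 1)^2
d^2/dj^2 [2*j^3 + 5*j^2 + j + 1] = 12*j + 10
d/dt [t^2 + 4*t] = 2*t + 4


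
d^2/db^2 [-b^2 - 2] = -2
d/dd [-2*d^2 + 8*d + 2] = 8 - 4*d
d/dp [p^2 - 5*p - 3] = 2*p - 5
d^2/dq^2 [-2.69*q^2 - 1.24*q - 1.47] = -5.38000000000000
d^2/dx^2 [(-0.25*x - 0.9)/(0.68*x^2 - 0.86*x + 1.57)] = (-(0.25*x + 0.9)*(1.36*x - 0.86)*(2.72*x - 1.72) + (1.02*x + 0.794)*(0.68*x^2 - 0.86*x + 1.57))/(0.68*x^2 - 0.86*x + 1.57)^3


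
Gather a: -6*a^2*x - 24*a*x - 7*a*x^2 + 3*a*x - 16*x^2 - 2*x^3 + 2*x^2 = -6*a^2*x + a*(-7*x^2 - 21*x) - 2*x^3 - 14*x^2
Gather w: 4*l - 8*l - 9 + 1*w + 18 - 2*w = -4*l - w + 9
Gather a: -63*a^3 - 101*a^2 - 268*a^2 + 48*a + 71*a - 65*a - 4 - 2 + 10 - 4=-63*a^3 - 369*a^2 + 54*a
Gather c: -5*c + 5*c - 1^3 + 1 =0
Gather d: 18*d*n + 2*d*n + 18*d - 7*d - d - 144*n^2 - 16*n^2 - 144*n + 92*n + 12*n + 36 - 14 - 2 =d*(20*n + 10) - 160*n^2 - 40*n + 20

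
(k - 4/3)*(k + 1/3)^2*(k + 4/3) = k^4 + 2*k^3/3 - 5*k^2/3 - 32*k/27 - 16/81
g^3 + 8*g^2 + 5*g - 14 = (g - 1)*(g + 2)*(g + 7)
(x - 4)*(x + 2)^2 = x^3 - 12*x - 16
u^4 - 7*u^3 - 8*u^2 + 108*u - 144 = (u - 6)*(u - 3)*(u - 2)*(u + 4)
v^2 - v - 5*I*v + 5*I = (v - 1)*(v - 5*I)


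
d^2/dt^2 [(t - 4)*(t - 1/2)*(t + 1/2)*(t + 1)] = 12*t^2 - 18*t - 17/2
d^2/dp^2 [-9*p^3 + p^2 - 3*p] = 2 - 54*p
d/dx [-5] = 0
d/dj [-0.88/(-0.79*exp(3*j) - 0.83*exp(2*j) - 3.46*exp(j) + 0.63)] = (-2.0856*exp(2*j) - 1.4608*exp(j) - 3.0448)*exp(j)/(0.79*exp(3*j) + 0.83*exp(2*j) + 3.46*exp(j) - 0.63)^2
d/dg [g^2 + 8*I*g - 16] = 2*g + 8*I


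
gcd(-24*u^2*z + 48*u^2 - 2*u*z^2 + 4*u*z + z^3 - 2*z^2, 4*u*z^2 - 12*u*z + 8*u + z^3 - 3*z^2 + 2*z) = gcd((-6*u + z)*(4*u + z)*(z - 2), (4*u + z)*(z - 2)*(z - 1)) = 4*u*z - 8*u + z^2 - 2*z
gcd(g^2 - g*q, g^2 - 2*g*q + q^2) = -g + q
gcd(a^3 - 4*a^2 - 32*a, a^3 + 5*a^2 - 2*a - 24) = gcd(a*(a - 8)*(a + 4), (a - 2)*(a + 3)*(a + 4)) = a + 4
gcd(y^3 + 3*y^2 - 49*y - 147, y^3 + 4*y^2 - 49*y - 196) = y^2 - 49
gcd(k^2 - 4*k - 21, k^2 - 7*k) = k - 7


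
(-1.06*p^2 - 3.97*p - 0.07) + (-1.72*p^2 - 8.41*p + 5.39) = -2.78*p^2 - 12.38*p + 5.32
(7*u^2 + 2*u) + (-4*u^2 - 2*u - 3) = 3*u^2 - 3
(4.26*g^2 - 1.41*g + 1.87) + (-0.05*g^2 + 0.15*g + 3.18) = 4.21*g^2 - 1.26*g + 5.05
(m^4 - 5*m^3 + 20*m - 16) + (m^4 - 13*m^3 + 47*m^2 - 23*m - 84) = 2*m^4 - 18*m^3 + 47*m^2 - 3*m - 100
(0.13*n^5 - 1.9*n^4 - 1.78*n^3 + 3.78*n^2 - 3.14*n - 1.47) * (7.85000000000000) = 1.0205*n^5 - 14.915*n^4 - 13.973*n^3 + 29.673*n^2 - 24.649*n - 11.5395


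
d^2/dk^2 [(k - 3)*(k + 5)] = 2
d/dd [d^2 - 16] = 2*d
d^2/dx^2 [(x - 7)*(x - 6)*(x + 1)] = 6*x - 24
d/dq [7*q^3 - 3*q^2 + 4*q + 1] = 21*q^2 - 6*q + 4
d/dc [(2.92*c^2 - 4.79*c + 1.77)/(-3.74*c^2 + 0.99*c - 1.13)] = (-15.0238*c^2 + 6.6404*c + 3.6604)/(13.9876*c^4 - 7.4052*c^3 + 9.4325*c^2 - 2.2374*c + 1.2769)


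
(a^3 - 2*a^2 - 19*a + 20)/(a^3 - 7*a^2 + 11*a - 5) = (a + 4)/(a - 1)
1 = 1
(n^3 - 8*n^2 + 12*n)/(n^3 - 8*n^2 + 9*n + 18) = n*(n - 2)/(n^2 - 2*n - 3)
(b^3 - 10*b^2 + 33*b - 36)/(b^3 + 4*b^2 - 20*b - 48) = (b^2 - 6*b + 9)/(b^2 + 8*b + 12)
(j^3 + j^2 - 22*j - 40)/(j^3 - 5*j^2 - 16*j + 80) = (j + 2)/(j - 4)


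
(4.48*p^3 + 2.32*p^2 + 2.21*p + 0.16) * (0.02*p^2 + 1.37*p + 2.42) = 0.0896*p^5 + 6.184*p^4 + 14.0642*p^3 + 8.6453*p^2 + 5.5674*p + 0.3872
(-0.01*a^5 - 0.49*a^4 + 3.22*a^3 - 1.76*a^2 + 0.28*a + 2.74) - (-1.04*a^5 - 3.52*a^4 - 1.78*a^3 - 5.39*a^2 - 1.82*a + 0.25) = 1.03*a^5 + 3.03*a^4 + 5.0*a^3 + 3.63*a^2 + 2.1*a + 2.49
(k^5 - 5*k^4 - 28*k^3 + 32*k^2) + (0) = k^5 - 5*k^4 - 28*k^3 + 32*k^2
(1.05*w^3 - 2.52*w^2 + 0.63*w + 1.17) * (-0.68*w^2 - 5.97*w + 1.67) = -0.714*w^5 - 4.5549*w^4 + 16.3695*w^3 - 8.7651*w^2 - 5.9328*w + 1.9539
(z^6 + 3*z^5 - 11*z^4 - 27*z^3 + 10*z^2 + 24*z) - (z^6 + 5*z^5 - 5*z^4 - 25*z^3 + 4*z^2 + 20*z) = -2*z^5 - 6*z^4 - 2*z^3 + 6*z^2 + 4*z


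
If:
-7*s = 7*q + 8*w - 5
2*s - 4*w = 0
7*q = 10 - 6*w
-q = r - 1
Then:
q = 95/56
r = -39/56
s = -5/8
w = -5/16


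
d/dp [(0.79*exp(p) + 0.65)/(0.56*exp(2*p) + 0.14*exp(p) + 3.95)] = (-0.4424*exp(2*p) - 0.728*exp(p) + 3.0295)*exp(p)/(0.3136*exp(4*p) + 0.1568*exp(3*p) + 4.4436*exp(2*p) + 1.106*exp(p) + 15.6025)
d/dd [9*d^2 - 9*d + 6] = 18*d - 9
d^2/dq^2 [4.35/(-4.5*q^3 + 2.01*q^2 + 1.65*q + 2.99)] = ((117.45*q - 17.487)*(-4.5*q^3 + 2.01*q^2 + 1.65*q + 2.99) + 4.35*(-27.0*q^2 + 8.04*q + 3.3)*(-13.5*q^2 + 4.02*q + 1.65))/(-4.5*q^3 + 2.01*q^2 + 1.65*q + 2.99)^3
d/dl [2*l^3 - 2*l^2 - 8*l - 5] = 6*l^2 - 4*l - 8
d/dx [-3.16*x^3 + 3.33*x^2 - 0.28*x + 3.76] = -9.48*x^2 + 6.66*x - 0.28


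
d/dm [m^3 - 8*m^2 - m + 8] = 3*m^2 - 16*m - 1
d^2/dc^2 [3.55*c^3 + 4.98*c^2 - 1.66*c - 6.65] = 21.3*c + 9.96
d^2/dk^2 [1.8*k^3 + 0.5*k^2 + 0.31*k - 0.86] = 10.8*k + 1.0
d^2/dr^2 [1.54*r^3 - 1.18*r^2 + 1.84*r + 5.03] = 9.24*r - 2.36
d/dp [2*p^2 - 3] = 4*p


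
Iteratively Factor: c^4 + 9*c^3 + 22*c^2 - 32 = (c - 1)*(c^3 + 10*c^2 + 32*c + 32) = (c - 1)*(c + 4)*(c^2 + 6*c + 8) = (c - 1)*(c + 4)^2*(c + 2)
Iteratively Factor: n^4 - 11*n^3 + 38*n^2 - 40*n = (n - 5)*(n^3 - 6*n^2 + 8*n) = (n - 5)*(n - 4)*(n^2 - 2*n) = (n - 5)*(n - 4)*(n - 2)*(n)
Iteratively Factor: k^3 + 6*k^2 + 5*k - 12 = (k + 4)*(k^2 + 2*k - 3) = (k - 1)*(k + 4)*(k + 3)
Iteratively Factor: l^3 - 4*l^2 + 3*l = (l - 1)*(l^2 - 3*l) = (l - 3)*(l - 1)*(l)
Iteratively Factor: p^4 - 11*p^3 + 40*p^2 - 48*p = (p - 4)*(p^3 - 7*p^2 + 12*p) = (p - 4)^2*(p^2 - 3*p) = (p - 4)^2*(p - 3)*(p)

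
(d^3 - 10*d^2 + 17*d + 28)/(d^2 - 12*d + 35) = (d^2 - 3*d - 4)/(d - 5)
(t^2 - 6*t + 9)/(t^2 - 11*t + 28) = (t^2 - 6*t + 9)/(t^2 - 11*t + 28)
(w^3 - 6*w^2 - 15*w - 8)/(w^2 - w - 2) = (w^2 - 7*w - 8)/(w - 2)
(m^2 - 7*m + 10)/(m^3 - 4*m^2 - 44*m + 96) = (m - 5)/(m^2 - 2*m - 48)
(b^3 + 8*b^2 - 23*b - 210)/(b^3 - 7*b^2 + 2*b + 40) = (b^2 + 13*b + 42)/(b^2 - 2*b - 8)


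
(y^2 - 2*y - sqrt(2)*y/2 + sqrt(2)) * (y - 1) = y^3 - 3*y^2 - sqrt(2)*y^2/2 + 2*y + 3*sqrt(2)*y/2 - sqrt(2)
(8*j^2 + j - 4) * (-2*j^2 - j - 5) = -16*j^4 - 10*j^3 - 33*j^2 - j + 20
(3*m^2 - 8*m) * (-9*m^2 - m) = -27*m^4 + 69*m^3 + 8*m^2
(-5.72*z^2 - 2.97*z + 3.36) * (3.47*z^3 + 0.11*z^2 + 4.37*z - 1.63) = -19.8484*z^5 - 10.9351*z^4 - 13.6639*z^3 - 3.2857*z^2 + 19.5243*z - 5.4768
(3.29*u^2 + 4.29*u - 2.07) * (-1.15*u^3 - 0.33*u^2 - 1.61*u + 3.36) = -3.7835*u^5 - 6.0192*u^4 - 4.3321*u^3 + 4.8306*u^2 + 17.7471*u - 6.9552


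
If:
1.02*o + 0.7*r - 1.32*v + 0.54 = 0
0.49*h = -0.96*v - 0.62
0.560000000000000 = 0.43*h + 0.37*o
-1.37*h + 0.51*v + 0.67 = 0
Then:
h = 0.21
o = 1.27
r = -4.04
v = -0.75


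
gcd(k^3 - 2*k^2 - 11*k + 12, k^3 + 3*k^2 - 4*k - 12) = k + 3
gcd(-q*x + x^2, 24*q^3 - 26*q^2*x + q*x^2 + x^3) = -q + x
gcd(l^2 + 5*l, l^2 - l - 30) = l + 5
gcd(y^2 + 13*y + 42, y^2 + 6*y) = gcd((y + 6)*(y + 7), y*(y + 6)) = y + 6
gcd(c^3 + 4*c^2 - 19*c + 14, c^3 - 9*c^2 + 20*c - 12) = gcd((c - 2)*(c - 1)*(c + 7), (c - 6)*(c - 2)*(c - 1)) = c^2 - 3*c + 2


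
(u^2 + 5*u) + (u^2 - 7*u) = 2*u^2 - 2*u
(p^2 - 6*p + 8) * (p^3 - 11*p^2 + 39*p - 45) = p^5 - 17*p^4 + 113*p^3 - 367*p^2 + 582*p - 360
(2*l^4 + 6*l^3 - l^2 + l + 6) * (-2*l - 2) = -4*l^5 - 16*l^4 - 10*l^3 - 14*l - 12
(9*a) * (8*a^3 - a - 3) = 72*a^4 - 9*a^2 - 27*a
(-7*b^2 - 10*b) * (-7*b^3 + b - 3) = 49*b^5 + 70*b^4 - 7*b^3 + 11*b^2 + 30*b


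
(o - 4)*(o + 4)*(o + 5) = o^3 + 5*o^2 - 16*o - 80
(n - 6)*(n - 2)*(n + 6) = n^3 - 2*n^2 - 36*n + 72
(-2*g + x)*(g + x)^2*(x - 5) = -2*g^3*x + 10*g^3 - 3*g^2*x^2 + 15*g^2*x + x^4 - 5*x^3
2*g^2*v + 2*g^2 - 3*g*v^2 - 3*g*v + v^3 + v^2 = (-2*g + v)*(-g + v)*(v + 1)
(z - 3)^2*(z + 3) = z^3 - 3*z^2 - 9*z + 27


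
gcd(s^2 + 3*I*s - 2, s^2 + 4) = s + 2*I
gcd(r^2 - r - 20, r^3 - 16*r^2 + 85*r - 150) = r - 5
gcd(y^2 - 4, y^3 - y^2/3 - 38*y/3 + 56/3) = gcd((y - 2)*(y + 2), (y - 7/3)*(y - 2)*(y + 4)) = y - 2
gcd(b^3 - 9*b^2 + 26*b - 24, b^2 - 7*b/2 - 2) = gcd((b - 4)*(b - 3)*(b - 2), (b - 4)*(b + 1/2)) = b - 4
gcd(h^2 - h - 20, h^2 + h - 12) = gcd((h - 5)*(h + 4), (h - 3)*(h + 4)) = h + 4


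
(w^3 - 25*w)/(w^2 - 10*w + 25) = w*(w + 5)/(w - 5)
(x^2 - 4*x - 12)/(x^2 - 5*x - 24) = (-x^2 + 4*x + 12)/(-x^2 + 5*x + 24)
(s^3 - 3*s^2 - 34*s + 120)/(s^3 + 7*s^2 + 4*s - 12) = (s^2 - 9*s + 20)/(s^2 + s - 2)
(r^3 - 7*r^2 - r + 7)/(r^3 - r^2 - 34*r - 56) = (r^2 - 1)/(r^2 + 6*r + 8)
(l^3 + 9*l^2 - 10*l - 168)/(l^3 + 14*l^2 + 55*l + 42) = (l - 4)/(l + 1)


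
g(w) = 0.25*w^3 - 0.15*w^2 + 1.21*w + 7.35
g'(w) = 0.75*w^2 - 0.3*w + 1.21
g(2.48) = 13.24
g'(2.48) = 5.08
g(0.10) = 7.47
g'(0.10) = 1.19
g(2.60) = 13.88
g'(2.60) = 5.50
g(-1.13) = 5.43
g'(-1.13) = 2.51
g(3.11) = 17.18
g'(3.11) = 7.53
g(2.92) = 15.83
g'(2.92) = 6.73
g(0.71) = 8.22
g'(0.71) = 1.38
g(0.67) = 8.17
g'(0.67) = 1.35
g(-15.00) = -888.30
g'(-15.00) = 174.46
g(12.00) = 432.27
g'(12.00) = 105.61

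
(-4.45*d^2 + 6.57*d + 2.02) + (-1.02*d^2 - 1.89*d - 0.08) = -5.47*d^2 + 4.68*d + 1.94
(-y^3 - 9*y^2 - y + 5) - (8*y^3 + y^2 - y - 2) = -9*y^3 - 10*y^2 + 7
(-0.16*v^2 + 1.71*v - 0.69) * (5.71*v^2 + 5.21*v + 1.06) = -0.9136*v^4 + 8.9305*v^3 + 4.7996*v^2 - 1.7823*v - 0.7314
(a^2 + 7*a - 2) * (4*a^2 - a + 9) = 4*a^4 + 27*a^3 - 6*a^2 + 65*a - 18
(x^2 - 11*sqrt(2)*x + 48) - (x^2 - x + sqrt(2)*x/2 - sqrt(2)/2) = -23*sqrt(2)*x/2 + x + sqrt(2)/2 + 48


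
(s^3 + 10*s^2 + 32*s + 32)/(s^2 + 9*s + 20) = (s^2 + 6*s + 8)/(s + 5)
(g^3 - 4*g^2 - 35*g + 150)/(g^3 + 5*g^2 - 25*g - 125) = (g^2 + g - 30)/(g^2 + 10*g + 25)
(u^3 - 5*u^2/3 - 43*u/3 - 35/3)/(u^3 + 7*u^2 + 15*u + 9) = (3*u^2 - 8*u - 35)/(3*(u^2 + 6*u + 9))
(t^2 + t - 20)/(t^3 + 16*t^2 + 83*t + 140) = (t - 4)/(t^2 + 11*t + 28)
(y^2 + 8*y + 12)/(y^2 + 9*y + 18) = (y + 2)/(y + 3)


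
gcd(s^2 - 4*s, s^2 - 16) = s - 4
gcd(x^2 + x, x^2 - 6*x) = x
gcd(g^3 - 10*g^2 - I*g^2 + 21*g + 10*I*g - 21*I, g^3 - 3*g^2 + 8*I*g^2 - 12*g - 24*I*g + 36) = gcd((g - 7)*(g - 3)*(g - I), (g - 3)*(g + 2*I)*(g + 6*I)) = g - 3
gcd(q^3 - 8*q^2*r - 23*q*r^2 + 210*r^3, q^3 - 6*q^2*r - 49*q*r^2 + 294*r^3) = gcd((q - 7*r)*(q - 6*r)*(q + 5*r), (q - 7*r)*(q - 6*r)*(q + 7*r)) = q^2 - 13*q*r + 42*r^2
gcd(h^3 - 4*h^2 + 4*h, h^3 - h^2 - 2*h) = h^2 - 2*h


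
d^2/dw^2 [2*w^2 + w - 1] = 4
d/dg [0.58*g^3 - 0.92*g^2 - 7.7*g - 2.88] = 1.74*g^2 - 1.84*g - 7.7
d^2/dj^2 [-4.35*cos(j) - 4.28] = 4.35*cos(j)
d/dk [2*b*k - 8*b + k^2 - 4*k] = 2*b + 2*k - 4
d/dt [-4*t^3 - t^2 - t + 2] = -12*t^2 - 2*t - 1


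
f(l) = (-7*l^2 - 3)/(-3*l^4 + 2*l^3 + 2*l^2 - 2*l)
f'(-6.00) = 0.02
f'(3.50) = -0.18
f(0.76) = 14.44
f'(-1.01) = 87.60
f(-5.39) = 0.07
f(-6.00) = 0.06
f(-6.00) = 0.06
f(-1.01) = 9.04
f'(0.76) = -0.75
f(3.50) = 0.26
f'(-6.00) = 0.02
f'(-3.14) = 0.15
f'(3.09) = -0.28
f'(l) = -14*l/(-3*l^4 + 2*l^3 + 2*l^2 - 2*l) + (-7*l^2 - 3)*(12*l^3 - 6*l^2 - 4*l + 2)/(-3*l^4 + 2*l^3 + 2*l^2 - 2*l)^2 = 2*(-21*l^5 + 7*l^4 - 18*l^3 + 16*l^2 + 6*l - 3)/(l^2*(9*l^6 - 12*l^5 - 8*l^4 + 20*l^3 - 4*l^2 - 8*l + 4))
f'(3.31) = -0.21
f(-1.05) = 6.47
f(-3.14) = 0.22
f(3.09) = 0.35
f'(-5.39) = 0.03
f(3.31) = 0.29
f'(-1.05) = 46.99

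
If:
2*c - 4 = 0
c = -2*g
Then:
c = 2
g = -1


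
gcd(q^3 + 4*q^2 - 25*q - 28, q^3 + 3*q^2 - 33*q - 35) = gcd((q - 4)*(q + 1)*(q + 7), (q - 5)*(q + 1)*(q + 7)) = q^2 + 8*q + 7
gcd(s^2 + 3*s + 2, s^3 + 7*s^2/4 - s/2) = s + 2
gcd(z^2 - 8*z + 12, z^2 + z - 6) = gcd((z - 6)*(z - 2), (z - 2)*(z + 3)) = z - 2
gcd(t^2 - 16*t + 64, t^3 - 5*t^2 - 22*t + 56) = 1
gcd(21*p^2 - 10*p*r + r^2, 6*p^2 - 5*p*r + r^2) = 3*p - r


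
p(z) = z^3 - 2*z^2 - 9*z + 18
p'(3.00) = 6.00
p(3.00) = 0.00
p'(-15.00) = 726.00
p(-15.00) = -3672.00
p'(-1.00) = -2.00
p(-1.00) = 24.00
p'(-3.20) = 34.52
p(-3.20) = -6.45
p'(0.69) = -10.33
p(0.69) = 11.17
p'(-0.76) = -4.23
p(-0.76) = 23.25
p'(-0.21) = -8.03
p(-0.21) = 19.79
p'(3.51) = 13.92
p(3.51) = 5.01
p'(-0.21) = -8.03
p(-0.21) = 19.79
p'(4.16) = 26.28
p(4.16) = 17.94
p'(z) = 3*z^2 - 4*z - 9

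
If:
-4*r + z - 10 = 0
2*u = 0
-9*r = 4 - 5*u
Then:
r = -4/9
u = 0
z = 74/9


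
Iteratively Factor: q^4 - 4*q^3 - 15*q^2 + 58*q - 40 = (q - 2)*(q^3 - 2*q^2 - 19*q + 20) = (q - 2)*(q + 4)*(q^2 - 6*q + 5) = (q - 5)*(q - 2)*(q + 4)*(q - 1)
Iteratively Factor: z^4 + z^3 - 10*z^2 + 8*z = (z - 2)*(z^3 + 3*z^2 - 4*z) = (z - 2)*(z + 4)*(z^2 - z) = (z - 2)*(z - 1)*(z + 4)*(z)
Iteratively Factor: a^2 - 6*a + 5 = (a - 1)*(a - 5)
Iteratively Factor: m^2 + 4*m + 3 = (m + 3)*(m + 1)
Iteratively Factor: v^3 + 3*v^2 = (v + 3)*(v^2) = v*(v + 3)*(v)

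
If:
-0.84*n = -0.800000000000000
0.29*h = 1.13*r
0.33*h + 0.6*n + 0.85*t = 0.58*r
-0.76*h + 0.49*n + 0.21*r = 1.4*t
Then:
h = 3.45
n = 0.95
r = 0.89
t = -1.41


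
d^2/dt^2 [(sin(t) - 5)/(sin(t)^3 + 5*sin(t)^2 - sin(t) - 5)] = (-4*(1 - cos(2*t))^2*sin(t) + 35*(1 - cos(2*t))^2 + 344*sin(t) - 248*sin(3*t) - 830*cos(2*t) - 5*cos(4*t)/2 + 3825/2)/((sin(t) + 5)^3*(cos(2*t) + 1)^2)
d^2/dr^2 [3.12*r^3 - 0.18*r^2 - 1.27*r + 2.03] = 18.72*r - 0.36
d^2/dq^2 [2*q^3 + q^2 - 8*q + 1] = 12*q + 2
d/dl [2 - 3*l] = -3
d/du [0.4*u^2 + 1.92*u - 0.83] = 0.8*u + 1.92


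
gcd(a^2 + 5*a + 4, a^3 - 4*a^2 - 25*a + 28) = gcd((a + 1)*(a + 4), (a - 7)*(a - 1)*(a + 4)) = a + 4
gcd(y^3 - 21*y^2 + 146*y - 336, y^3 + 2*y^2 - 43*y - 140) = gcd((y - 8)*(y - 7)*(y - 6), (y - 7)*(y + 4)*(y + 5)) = y - 7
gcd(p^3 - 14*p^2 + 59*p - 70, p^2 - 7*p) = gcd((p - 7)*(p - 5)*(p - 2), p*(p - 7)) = p - 7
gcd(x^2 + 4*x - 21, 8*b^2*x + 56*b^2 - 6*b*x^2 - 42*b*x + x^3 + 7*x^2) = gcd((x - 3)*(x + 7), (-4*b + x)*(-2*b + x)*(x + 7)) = x + 7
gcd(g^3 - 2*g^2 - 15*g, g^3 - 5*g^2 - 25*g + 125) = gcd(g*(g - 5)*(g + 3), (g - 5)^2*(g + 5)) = g - 5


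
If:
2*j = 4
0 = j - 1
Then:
No Solution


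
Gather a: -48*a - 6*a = -54*a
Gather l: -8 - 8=-16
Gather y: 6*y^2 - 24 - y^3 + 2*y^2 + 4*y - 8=-y^3 + 8*y^2 + 4*y - 32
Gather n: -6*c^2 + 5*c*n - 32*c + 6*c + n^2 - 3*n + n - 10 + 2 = -6*c^2 - 26*c + n^2 + n*(5*c - 2) - 8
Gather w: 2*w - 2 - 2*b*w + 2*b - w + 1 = 2*b + w*(1 - 2*b) - 1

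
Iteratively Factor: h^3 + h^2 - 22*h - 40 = (h - 5)*(h^2 + 6*h + 8) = (h - 5)*(h + 2)*(h + 4)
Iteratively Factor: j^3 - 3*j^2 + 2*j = (j - 1)*(j^2 - 2*j) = (j - 2)*(j - 1)*(j)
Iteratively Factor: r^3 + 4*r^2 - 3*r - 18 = (r + 3)*(r^2 + r - 6) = (r - 2)*(r + 3)*(r + 3)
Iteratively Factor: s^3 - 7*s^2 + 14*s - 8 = (s - 2)*(s^2 - 5*s + 4) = (s - 2)*(s - 1)*(s - 4)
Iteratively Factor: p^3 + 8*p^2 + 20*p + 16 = (p + 2)*(p^2 + 6*p + 8) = (p + 2)^2*(p + 4)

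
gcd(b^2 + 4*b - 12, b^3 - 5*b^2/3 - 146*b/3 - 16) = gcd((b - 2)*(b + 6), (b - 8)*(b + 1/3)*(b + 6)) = b + 6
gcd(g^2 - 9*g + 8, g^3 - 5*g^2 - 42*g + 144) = g - 8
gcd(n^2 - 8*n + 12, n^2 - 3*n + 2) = n - 2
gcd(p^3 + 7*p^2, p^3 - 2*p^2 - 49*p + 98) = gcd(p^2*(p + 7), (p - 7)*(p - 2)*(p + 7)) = p + 7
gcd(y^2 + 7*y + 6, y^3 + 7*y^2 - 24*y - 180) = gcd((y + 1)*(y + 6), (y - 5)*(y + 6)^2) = y + 6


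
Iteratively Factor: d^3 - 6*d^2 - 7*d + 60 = (d - 5)*(d^2 - d - 12) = (d - 5)*(d + 3)*(d - 4)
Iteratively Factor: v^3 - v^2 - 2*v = (v + 1)*(v^2 - 2*v) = v*(v + 1)*(v - 2)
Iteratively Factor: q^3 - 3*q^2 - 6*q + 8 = (q - 1)*(q^2 - 2*q - 8) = (q - 1)*(q + 2)*(q - 4)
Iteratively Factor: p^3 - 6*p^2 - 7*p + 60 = (p + 3)*(p^2 - 9*p + 20) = (p - 4)*(p + 3)*(p - 5)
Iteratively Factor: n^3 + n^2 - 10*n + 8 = (n + 4)*(n^2 - 3*n + 2) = (n - 1)*(n + 4)*(n - 2)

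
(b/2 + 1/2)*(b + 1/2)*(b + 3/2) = b^3/2 + 3*b^2/2 + 11*b/8 + 3/8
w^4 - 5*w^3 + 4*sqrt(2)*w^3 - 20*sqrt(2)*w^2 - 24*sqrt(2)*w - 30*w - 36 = (w - 6)*(w + 1)*(w + sqrt(2))*(w + 3*sqrt(2))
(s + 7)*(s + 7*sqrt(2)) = s^2 + 7*s + 7*sqrt(2)*s + 49*sqrt(2)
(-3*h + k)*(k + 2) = -3*h*k - 6*h + k^2 + 2*k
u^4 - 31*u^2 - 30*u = u*(u - 6)*(u + 1)*(u + 5)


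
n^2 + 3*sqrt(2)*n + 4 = (n + sqrt(2))*(n + 2*sqrt(2))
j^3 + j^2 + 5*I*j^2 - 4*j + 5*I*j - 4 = (j + 1)*(j + I)*(j + 4*I)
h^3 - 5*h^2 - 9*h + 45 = (h - 5)*(h - 3)*(h + 3)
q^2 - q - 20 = (q - 5)*(q + 4)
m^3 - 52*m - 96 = (m - 8)*(m + 2)*(m + 6)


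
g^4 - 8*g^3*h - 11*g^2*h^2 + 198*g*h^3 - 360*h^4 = (g - 6*h)*(g - 4*h)*(g - 3*h)*(g + 5*h)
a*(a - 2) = a^2 - 2*a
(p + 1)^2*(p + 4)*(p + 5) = p^4 + 11*p^3 + 39*p^2 + 49*p + 20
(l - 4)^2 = l^2 - 8*l + 16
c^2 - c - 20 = (c - 5)*(c + 4)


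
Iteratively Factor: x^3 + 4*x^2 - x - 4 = (x - 1)*(x^2 + 5*x + 4) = (x - 1)*(x + 4)*(x + 1)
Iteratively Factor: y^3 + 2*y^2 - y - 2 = (y - 1)*(y^2 + 3*y + 2) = (y - 1)*(y + 1)*(y + 2)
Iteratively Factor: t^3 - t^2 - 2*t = (t - 2)*(t^2 + t) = (t - 2)*(t + 1)*(t)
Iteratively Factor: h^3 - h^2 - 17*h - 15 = (h - 5)*(h^2 + 4*h + 3) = (h - 5)*(h + 1)*(h + 3)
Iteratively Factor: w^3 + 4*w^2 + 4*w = (w)*(w^2 + 4*w + 4) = w*(w + 2)*(w + 2)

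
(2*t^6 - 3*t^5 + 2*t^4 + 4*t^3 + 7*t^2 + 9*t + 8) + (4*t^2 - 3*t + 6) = 2*t^6 - 3*t^5 + 2*t^4 + 4*t^3 + 11*t^2 + 6*t + 14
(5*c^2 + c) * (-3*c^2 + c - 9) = -15*c^4 + 2*c^3 - 44*c^2 - 9*c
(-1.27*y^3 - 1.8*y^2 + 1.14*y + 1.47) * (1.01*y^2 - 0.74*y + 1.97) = -1.2827*y^5 - 0.8782*y^4 - 0.0185*y^3 - 2.9049*y^2 + 1.158*y + 2.8959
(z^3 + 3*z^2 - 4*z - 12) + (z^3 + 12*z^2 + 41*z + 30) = 2*z^3 + 15*z^2 + 37*z + 18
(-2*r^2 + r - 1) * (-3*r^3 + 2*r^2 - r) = 6*r^5 - 7*r^4 + 7*r^3 - 3*r^2 + r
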